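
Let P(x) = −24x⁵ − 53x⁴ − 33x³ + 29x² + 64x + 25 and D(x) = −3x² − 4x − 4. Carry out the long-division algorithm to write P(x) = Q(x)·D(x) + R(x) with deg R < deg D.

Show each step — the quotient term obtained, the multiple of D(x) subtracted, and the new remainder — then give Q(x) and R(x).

Step 1: lead(−24x⁵ − 53x⁴ − 33x³ + 29x² + 64x + 25) ÷ lead(D) = −24x⁵ ÷ −3x² = 8x³. Subtract (8x³)·D = −24x⁵ − 32x⁴ − 32x³. Remainder: −21x⁴ − x³ + 29x² + 64x + 25.
Step 2: lead(−21x⁴ − x³ + 29x² + 64x + 25) ÷ lead(D) = −21x⁴ ÷ −3x² = 7x². Subtract (7x²)·D = −21x⁴ − 28x³ − 28x². Remainder: 27x³ + 57x² + 64x + 25.
Step 3: lead(27x³ + 57x² + 64x + 25) ÷ lead(D) = 27x³ ÷ −3x² = −9x. Subtract (−9x)·D = 27x³ + 36x² + 36x. Remainder: 21x² + 28x + 25.
Step 4: lead(21x² + 28x + 25) ÷ lead(D) = 21x² ÷ −3x² = −7. Subtract (−7)·D = 21x² + 28x + 28. Remainder: −3.

Q(x) = 8x³ + 7x² − 9x − 7; R(x) = −3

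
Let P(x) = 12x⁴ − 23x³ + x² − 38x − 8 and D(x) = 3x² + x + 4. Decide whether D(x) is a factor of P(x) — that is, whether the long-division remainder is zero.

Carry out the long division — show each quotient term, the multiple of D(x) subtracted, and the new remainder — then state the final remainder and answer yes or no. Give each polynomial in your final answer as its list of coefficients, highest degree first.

Step 1: lead(12x⁴ − 23x³ + x² − 38x − 8) ÷ lead(D) = 12x⁴ ÷ 3x² = 4x². Subtract (4x²)·D = 12x⁴ + 4x³ + 16x². Remainder: −27x³ − 15x² − 38x − 8.
Step 2: lead(−27x³ − 15x² − 38x − 8) ÷ lead(D) = −27x³ ÷ 3x² = −9x. Subtract (−9x)·D = −27x³ − 9x² − 36x. Remainder: −6x² − 2x − 8.
Step 3: lead(−6x² − 2x − 8) ÷ lead(D) = −6x² ÷ 3x² = −2. Subtract (−2)·D = −6x² − 2x − 8. Remainder: 0.

R = [0], so D(x) is a factor of P(x). yes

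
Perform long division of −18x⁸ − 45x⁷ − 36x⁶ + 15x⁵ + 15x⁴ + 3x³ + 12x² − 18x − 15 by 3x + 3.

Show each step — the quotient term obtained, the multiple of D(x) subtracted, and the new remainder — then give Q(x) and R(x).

Q(x) = −6x⁷ − 9x⁶ − 3x⁵ + 8x⁴ − 3x³ + 4x² − 6; R(x) = 3

Step 1: lead(−18x⁸ − 45x⁷ − 36x⁶ + 15x⁵ + 15x⁴ + 3x³ + 12x² − 18x − 15) ÷ lead(D) = −18x⁸ ÷ 3x = −6x⁷. Subtract (−6x⁷)·D = −18x⁸ − 18x⁷. Remainder: −27x⁷ − 36x⁶ + 15x⁵ + 15x⁴ + 3x³ + 12x² − 18x − 15.
Step 2: lead(−27x⁷ − 36x⁶ + 15x⁵ + 15x⁴ + 3x³ + 12x² − 18x − 15) ÷ lead(D) = −27x⁷ ÷ 3x = −9x⁶. Subtract (−9x⁶)·D = −27x⁷ − 27x⁶. Remainder: −9x⁶ + 15x⁵ + 15x⁴ + 3x³ + 12x² − 18x − 15.
Step 3: lead(−9x⁶ + 15x⁵ + 15x⁴ + 3x³ + 12x² − 18x − 15) ÷ lead(D) = −9x⁶ ÷ 3x = −3x⁵. Subtract (−3x⁵)·D = −9x⁶ − 9x⁵. Remainder: 24x⁵ + 15x⁴ + 3x³ + 12x² − 18x − 15.
Step 4: lead(24x⁵ + 15x⁴ + 3x³ + 12x² − 18x − 15) ÷ lead(D) = 24x⁵ ÷ 3x = 8x⁴. Subtract (8x⁴)·D = 24x⁵ + 24x⁴. Remainder: −9x⁴ + 3x³ + 12x² − 18x − 15.
Step 5: lead(−9x⁴ + 3x³ + 12x² − 18x − 15) ÷ lead(D) = −9x⁴ ÷ 3x = −3x³. Subtract (−3x³)·D = −9x⁴ − 9x³. Remainder: 12x³ + 12x² − 18x − 15.
Step 6: lead(12x³ + 12x² − 18x − 15) ÷ lead(D) = 12x³ ÷ 3x = 4x². Subtract (4x²)·D = 12x³ + 12x². Remainder: −18x − 15.
Step 7: lead(−18x − 15) ÷ lead(D) = −18x ÷ 3x = −6. Subtract (−6)·D = −18x − 18. Remainder: 3.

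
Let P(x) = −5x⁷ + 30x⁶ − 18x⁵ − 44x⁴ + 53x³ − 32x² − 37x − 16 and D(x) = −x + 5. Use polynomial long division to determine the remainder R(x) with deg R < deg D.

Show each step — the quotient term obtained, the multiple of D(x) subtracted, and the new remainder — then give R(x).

Step 1: lead(−5x⁷ + 30x⁶ − 18x⁵ − 44x⁴ + 53x³ − 32x² − 37x − 16) ÷ lead(D) = −5x⁷ ÷ −x = 5x⁶. Subtract (5x⁶)·D = −5x⁷ + 25x⁶. Remainder: 5x⁶ − 18x⁵ − 44x⁴ + 53x³ − 32x² − 37x − 16.
Step 2: lead(5x⁶ − 18x⁵ − 44x⁴ + 53x³ − 32x² − 37x − 16) ÷ lead(D) = 5x⁶ ÷ −x = −5x⁵. Subtract (−5x⁵)·D = 5x⁶ − 25x⁵. Remainder: 7x⁵ − 44x⁴ + 53x³ − 32x² − 37x − 16.
Step 3: lead(7x⁵ − 44x⁴ + 53x³ − 32x² − 37x − 16) ÷ lead(D) = 7x⁵ ÷ −x = −7x⁴. Subtract (−7x⁴)·D = 7x⁵ − 35x⁴. Remainder: −9x⁴ + 53x³ − 32x² − 37x − 16.
Step 4: lead(−9x⁴ + 53x³ − 32x² − 37x − 16) ÷ lead(D) = −9x⁴ ÷ −x = 9x³. Subtract (9x³)·D = −9x⁴ + 45x³. Remainder: 8x³ − 32x² − 37x − 16.
Step 5: lead(8x³ − 32x² − 37x − 16) ÷ lead(D) = 8x³ ÷ −x = −8x². Subtract (−8x²)·D = 8x³ − 40x². Remainder: 8x² − 37x − 16.
Step 6: lead(8x² − 37x − 16) ÷ lead(D) = 8x² ÷ −x = −8x. Subtract (−8x)·D = 8x² − 40x. Remainder: 3x − 16.
Step 7: lead(3x − 16) ÷ lead(D) = 3x ÷ −x = −3. Subtract (−3)·D = 3x − 15. Remainder: −1.

R(x) = −1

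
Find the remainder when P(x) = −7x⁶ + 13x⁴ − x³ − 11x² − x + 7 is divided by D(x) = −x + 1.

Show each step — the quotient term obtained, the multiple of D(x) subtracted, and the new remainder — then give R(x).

Step 1: lead(−7x⁶ + 13x⁴ − x³ − 11x² − x + 7) ÷ lead(D) = −7x⁶ ÷ −x = 7x⁵. Subtract (7x⁵)·D = −7x⁶ + 7x⁵. Remainder: −7x⁵ + 13x⁴ − x³ − 11x² − x + 7.
Step 2: lead(−7x⁵ + 13x⁴ − x³ − 11x² − x + 7) ÷ lead(D) = −7x⁵ ÷ −x = 7x⁴. Subtract (7x⁴)·D = −7x⁵ + 7x⁴. Remainder: 6x⁴ − x³ − 11x² − x + 7.
Step 3: lead(6x⁴ − x³ − 11x² − x + 7) ÷ lead(D) = 6x⁴ ÷ −x = −6x³. Subtract (−6x³)·D = 6x⁴ − 6x³. Remainder: 5x³ − 11x² − x + 7.
Step 4: lead(5x³ − 11x² − x + 7) ÷ lead(D) = 5x³ ÷ −x = −5x². Subtract (−5x²)·D = 5x³ − 5x². Remainder: −6x² − x + 7.
Step 5: lead(−6x² − x + 7) ÷ lead(D) = −6x² ÷ −x = 6x. Subtract (6x)·D = −6x² + 6x. Remainder: −7x + 7.
Step 6: lead(−7x + 7) ÷ lead(D) = −7x ÷ −x = 7. Subtract (7)·D = −7x + 7. Remainder: 0.

R(x) = 0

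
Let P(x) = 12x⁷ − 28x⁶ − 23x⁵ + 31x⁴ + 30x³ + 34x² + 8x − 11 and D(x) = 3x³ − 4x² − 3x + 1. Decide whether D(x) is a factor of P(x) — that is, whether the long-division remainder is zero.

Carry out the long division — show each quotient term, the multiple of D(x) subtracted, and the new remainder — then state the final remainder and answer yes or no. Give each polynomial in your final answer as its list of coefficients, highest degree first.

R = [-6, -6, -4], so D(x) is not a factor of P(x). no

Step 1: lead(12x⁷ − 28x⁶ − 23x⁵ + 31x⁴ + 30x³ + 34x² + 8x − 11) ÷ lead(D) = 12x⁷ ÷ 3x³ = 4x⁴. Subtract (4x⁴)·D = 12x⁷ − 16x⁶ − 12x⁵ + 4x⁴. Remainder: −12x⁶ − 11x⁵ + 27x⁴ + 30x³ + 34x² + 8x − 11.
Step 2: lead(−12x⁶ − 11x⁵ + 27x⁴ + 30x³ + 34x² + 8x − 11) ÷ lead(D) = −12x⁶ ÷ 3x³ = −4x³. Subtract (−4x³)·D = −12x⁶ + 16x⁵ + 12x⁴ − 4x³. Remainder: −27x⁵ + 15x⁴ + 34x³ + 34x² + 8x − 11.
Step 3: lead(−27x⁵ + 15x⁴ + 34x³ + 34x² + 8x − 11) ÷ lead(D) = −27x⁵ ÷ 3x³ = −9x². Subtract (−9x²)·D = −27x⁵ + 36x⁴ + 27x³ − 9x². Remainder: −21x⁴ + 7x³ + 43x² + 8x − 11.
Step 4: lead(−21x⁴ + 7x³ + 43x² + 8x − 11) ÷ lead(D) = −21x⁴ ÷ 3x³ = −7x. Subtract (−7x)·D = −21x⁴ + 28x³ + 21x² − 7x. Remainder: −21x³ + 22x² + 15x − 11.
Step 5: lead(−21x³ + 22x² + 15x − 11) ÷ lead(D) = −21x³ ÷ 3x³ = −7. Subtract (−7)·D = −21x³ + 28x² + 21x − 7. Remainder: −6x² − 6x − 4.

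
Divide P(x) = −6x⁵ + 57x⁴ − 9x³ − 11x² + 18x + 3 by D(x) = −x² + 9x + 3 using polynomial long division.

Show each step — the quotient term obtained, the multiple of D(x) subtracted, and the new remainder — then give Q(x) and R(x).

Step 1: lead(−6x⁵ + 57x⁴ − 9x³ − 11x² + 18x + 3) ÷ lead(D) = −6x⁵ ÷ −x² = 6x³. Subtract (6x³)·D = −6x⁵ + 54x⁴ + 18x³. Remainder: 3x⁴ − 27x³ − 11x² + 18x + 3.
Step 2: lead(3x⁴ − 27x³ − 11x² + 18x + 3) ÷ lead(D) = 3x⁴ ÷ −x² = −3x². Subtract (−3x²)·D = 3x⁴ − 27x³ − 9x². Remainder: −2x² + 18x + 3.
Step 3: lead(−2x² + 18x + 3) ÷ lead(D) = −2x² ÷ −x² = 2. Subtract (2)·D = −2x² + 18x + 6. Remainder: −3.

Q(x) = 6x³ − 3x² + 2; R(x) = −3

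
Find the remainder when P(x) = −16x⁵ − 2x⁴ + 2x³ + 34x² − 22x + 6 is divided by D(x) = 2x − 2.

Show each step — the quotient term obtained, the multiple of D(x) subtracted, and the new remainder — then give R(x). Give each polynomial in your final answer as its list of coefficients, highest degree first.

R = [2]

Step 1: lead(−16x⁵ − 2x⁴ + 2x³ + 34x² − 22x + 6) ÷ lead(D) = −16x⁵ ÷ 2x = −8x⁴. Subtract (−8x⁴)·D = −16x⁵ + 16x⁴. Remainder: −18x⁴ + 2x³ + 34x² − 22x + 6.
Step 2: lead(−18x⁴ + 2x³ + 34x² − 22x + 6) ÷ lead(D) = −18x⁴ ÷ 2x = −9x³. Subtract (−9x³)·D = −18x⁴ + 18x³. Remainder: −16x³ + 34x² − 22x + 6.
Step 3: lead(−16x³ + 34x² − 22x + 6) ÷ lead(D) = −16x³ ÷ 2x = −8x². Subtract (−8x²)·D = −16x³ + 16x². Remainder: 18x² − 22x + 6.
Step 4: lead(18x² − 22x + 6) ÷ lead(D) = 18x² ÷ 2x = 9x. Subtract (9x)·D = 18x² − 18x. Remainder: −4x + 6.
Step 5: lead(−4x + 6) ÷ lead(D) = −4x ÷ 2x = −2. Subtract (−2)·D = −4x + 4. Remainder: 2.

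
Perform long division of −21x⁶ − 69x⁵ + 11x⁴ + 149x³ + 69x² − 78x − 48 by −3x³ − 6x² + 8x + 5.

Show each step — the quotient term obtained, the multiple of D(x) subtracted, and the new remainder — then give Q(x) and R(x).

Q(x) = 7x³ + 9x² − 3x − 8; R(x) = x − 8

Step 1: lead(−21x⁶ − 69x⁵ + 11x⁴ + 149x³ + 69x² − 78x − 48) ÷ lead(D) = −21x⁶ ÷ −3x³ = 7x³. Subtract (7x³)·D = −21x⁶ − 42x⁵ + 56x⁴ + 35x³. Remainder: −27x⁵ − 45x⁴ + 114x³ + 69x² − 78x − 48.
Step 2: lead(−27x⁵ − 45x⁴ + 114x³ + 69x² − 78x − 48) ÷ lead(D) = −27x⁵ ÷ −3x³ = 9x². Subtract (9x²)·D = −27x⁵ − 54x⁴ + 72x³ + 45x². Remainder: 9x⁴ + 42x³ + 24x² − 78x − 48.
Step 3: lead(9x⁴ + 42x³ + 24x² − 78x − 48) ÷ lead(D) = 9x⁴ ÷ −3x³ = −3x. Subtract (−3x)·D = 9x⁴ + 18x³ − 24x² − 15x. Remainder: 24x³ + 48x² − 63x − 48.
Step 4: lead(24x³ + 48x² − 63x − 48) ÷ lead(D) = 24x³ ÷ −3x³ = −8. Subtract (−8)·D = 24x³ + 48x² − 64x − 40. Remainder: x − 8.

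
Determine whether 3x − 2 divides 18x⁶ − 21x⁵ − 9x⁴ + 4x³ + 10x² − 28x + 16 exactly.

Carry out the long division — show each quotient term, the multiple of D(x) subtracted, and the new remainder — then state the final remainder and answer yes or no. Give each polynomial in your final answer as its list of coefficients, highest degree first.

Step 1: lead(18x⁶ − 21x⁵ − 9x⁴ + 4x³ + 10x² − 28x + 16) ÷ lead(D) = 18x⁶ ÷ 3x = 6x⁵. Subtract (6x⁵)·D = 18x⁶ − 12x⁵. Remainder: −9x⁵ − 9x⁴ + 4x³ + 10x² − 28x + 16.
Step 2: lead(−9x⁵ − 9x⁴ + 4x³ + 10x² − 28x + 16) ÷ lead(D) = −9x⁵ ÷ 3x = −3x⁴. Subtract (−3x⁴)·D = −9x⁵ + 6x⁴. Remainder: −15x⁴ + 4x³ + 10x² − 28x + 16.
Step 3: lead(−15x⁴ + 4x³ + 10x² − 28x + 16) ÷ lead(D) = −15x⁴ ÷ 3x = −5x³. Subtract (−5x³)·D = −15x⁴ + 10x³. Remainder: −6x³ + 10x² − 28x + 16.
Step 4: lead(−6x³ + 10x² − 28x + 16) ÷ lead(D) = −6x³ ÷ 3x = −2x². Subtract (−2x²)·D = −6x³ + 4x². Remainder: 6x² − 28x + 16.
Step 5: lead(6x² − 28x + 16) ÷ lead(D) = 6x² ÷ 3x = 2x. Subtract (2x)·D = 6x² − 4x. Remainder: −24x + 16.
Step 6: lead(−24x + 16) ÷ lead(D) = −24x ÷ 3x = −8. Subtract (−8)·D = −24x + 16. Remainder: 0.

R = [0], so D(x) is a factor of P(x). yes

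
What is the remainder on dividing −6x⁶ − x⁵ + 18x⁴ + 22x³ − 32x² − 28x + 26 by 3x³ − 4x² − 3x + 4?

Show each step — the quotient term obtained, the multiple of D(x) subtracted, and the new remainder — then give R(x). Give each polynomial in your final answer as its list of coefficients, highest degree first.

R = [8, -7, -2]

Step 1: lead(−6x⁶ − x⁵ + 18x⁴ + 22x³ − 32x² − 28x + 26) ÷ lead(D) = −6x⁶ ÷ 3x³ = −2x³. Subtract (−2x³)·D = −6x⁶ + 8x⁵ + 6x⁴ − 8x³. Remainder: −9x⁵ + 12x⁴ + 30x³ − 32x² − 28x + 26.
Step 2: lead(−9x⁵ + 12x⁴ + 30x³ − 32x² − 28x + 26) ÷ lead(D) = −9x⁵ ÷ 3x³ = −3x². Subtract (−3x²)·D = −9x⁵ + 12x⁴ + 9x³ − 12x². Remainder: 21x³ − 20x² − 28x + 26.
Step 3: lead(21x³ − 20x² − 28x + 26) ÷ lead(D) = 21x³ ÷ 3x³ = 7. Subtract (7)·D = 21x³ − 28x² − 21x + 28. Remainder: 8x² − 7x − 2.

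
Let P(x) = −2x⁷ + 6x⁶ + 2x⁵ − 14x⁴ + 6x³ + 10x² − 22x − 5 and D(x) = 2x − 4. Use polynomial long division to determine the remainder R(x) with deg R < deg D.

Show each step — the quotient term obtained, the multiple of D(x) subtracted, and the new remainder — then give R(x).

R(x) = 7

Step 1: lead(−2x⁷ + 6x⁶ + 2x⁵ − 14x⁴ + 6x³ + 10x² − 22x − 5) ÷ lead(D) = −2x⁷ ÷ 2x = −x⁶. Subtract (−x⁶)·D = −2x⁷ + 4x⁶. Remainder: 2x⁶ + 2x⁵ − 14x⁴ + 6x³ + 10x² − 22x − 5.
Step 2: lead(2x⁶ + 2x⁵ − 14x⁴ + 6x³ + 10x² − 22x − 5) ÷ lead(D) = 2x⁶ ÷ 2x = x⁵. Subtract (x⁵)·D = 2x⁶ − 4x⁵. Remainder: 6x⁵ − 14x⁴ + 6x³ + 10x² − 22x − 5.
Step 3: lead(6x⁵ − 14x⁴ + 6x³ + 10x² − 22x − 5) ÷ lead(D) = 6x⁵ ÷ 2x = 3x⁴. Subtract (3x⁴)·D = 6x⁵ − 12x⁴. Remainder: −2x⁴ + 6x³ + 10x² − 22x − 5.
Step 4: lead(−2x⁴ + 6x³ + 10x² − 22x − 5) ÷ lead(D) = −2x⁴ ÷ 2x = −x³. Subtract (−x³)·D = −2x⁴ + 4x³. Remainder: 2x³ + 10x² − 22x − 5.
Step 5: lead(2x³ + 10x² − 22x − 5) ÷ lead(D) = 2x³ ÷ 2x = x². Subtract (x²)·D = 2x³ − 4x². Remainder: 14x² − 22x − 5.
Step 6: lead(14x² − 22x − 5) ÷ lead(D) = 14x² ÷ 2x = 7x. Subtract (7x)·D = 14x² − 28x. Remainder: 6x − 5.
Step 7: lead(6x − 5) ÷ lead(D) = 6x ÷ 2x = 3. Subtract (3)·D = 6x − 12. Remainder: 7.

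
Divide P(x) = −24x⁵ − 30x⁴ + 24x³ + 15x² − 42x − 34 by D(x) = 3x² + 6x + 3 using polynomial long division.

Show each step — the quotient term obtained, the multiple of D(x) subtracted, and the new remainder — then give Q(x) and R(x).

Step 1: lead(−24x⁵ − 30x⁴ + 24x³ + 15x² − 42x − 34) ÷ lead(D) = −24x⁵ ÷ 3x² = −8x³. Subtract (−8x³)·D = −24x⁵ − 48x⁴ − 24x³. Remainder: 18x⁴ + 48x³ + 15x² − 42x − 34.
Step 2: lead(18x⁴ + 48x³ + 15x² − 42x − 34) ÷ lead(D) = 18x⁴ ÷ 3x² = 6x². Subtract (6x²)·D = 18x⁴ + 36x³ + 18x². Remainder: 12x³ − 3x² − 42x − 34.
Step 3: lead(12x³ − 3x² − 42x − 34) ÷ lead(D) = 12x³ ÷ 3x² = 4x. Subtract (4x)·D = 12x³ + 24x² + 12x. Remainder: −27x² − 54x − 34.
Step 4: lead(−27x² − 54x − 34) ÷ lead(D) = −27x² ÷ 3x² = −9. Subtract (−9)·D = −27x² − 54x − 27. Remainder: −7.

Q(x) = −8x³ + 6x² + 4x − 9; R(x) = −7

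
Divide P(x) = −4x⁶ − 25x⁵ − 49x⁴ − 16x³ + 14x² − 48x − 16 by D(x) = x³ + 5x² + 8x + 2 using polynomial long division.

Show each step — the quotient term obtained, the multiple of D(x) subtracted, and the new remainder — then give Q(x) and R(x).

Step 1: lead(−4x⁶ − 25x⁵ − 49x⁴ − 16x³ + 14x² − 48x − 16) ÷ lead(D) = −4x⁶ ÷ x³ = −4x³. Subtract (−4x³)·D = −4x⁶ − 20x⁵ − 32x⁴ − 8x³. Remainder: −5x⁵ − 17x⁴ − 8x³ + 14x² − 48x − 16.
Step 2: lead(−5x⁵ − 17x⁴ − 8x³ + 14x² − 48x − 16) ÷ lead(D) = −5x⁵ ÷ x³ = −5x². Subtract (−5x²)·D = −5x⁵ − 25x⁴ − 40x³ − 10x². Remainder: 8x⁴ + 32x³ + 24x² − 48x − 16.
Step 3: lead(8x⁴ + 32x³ + 24x² − 48x − 16) ÷ lead(D) = 8x⁴ ÷ x³ = 8x. Subtract (8x)·D = 8x⁴ + 40x³ + 64x² + 16x. Remainder: −8x³ − 40x² − 64x − 16.
Step 4: lead(−8x³ − 40x² − 64x − 16) ÷ lead(D) = −8x³ ÷ x³ = −8. Subtract (−8)·D = −8x³ − 40x² − 64x − 16. Remainder: 0.

Q(x) = −4x³ − 5x² + 8x − 8; R(x) = 0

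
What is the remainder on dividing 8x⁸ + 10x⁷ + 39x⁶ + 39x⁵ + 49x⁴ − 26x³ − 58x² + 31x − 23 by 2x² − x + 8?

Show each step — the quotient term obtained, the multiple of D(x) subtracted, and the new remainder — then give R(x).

R(x) = −4x + 1

Step 1: lead(8x⁸ + 10x⁷ + 39x⁶ + 39x⁵ + 49x⁴ − 26x³ − 58x² + 31x − 23) ÷ lead(D) = 8x⁸ ÷ 2x² = 4x⁶. Subtract (4x⁶)·D = 8x⁸ − 4x⁷ + 32x⁶. Remainder: 14x⁷ + 7x⁶ + 39x⁵ + 49x⁴ − 26x³ − 58x² + 31x − 23.
Step 2: lead(14x⁷ + 7x⁶ + 39x⁵ + 49x⁴ − 26x³ − 58x² + 31x − 23) ÷ lead(D) = 14x⁷ ÷ 2x² = 7x⁵. Subtract (7x⁵)·D = 14x⁷ − 7x⁶ + 56x⁵. Remainder: 14x⁶ − 17x⁵ + 49x⁴ − 26x³ − 58x² + 31x − 23.
Step 3: lead(14x⁶ − 17x⁵ + 49x⁴ − 26x³ − 58x² + 31x − 23) ÷ lead(D) = 14x⁶ ÷ 2x² = 7x⁴. Subtract (7x⁴)·D = 14x⁶ − 7x⁵ + 56x⁴. Remainder: −10x⁵ − 7x⁴ − 26x³ − 58x² + 31x − 23.
Step 4: lead(−10x⁵ − 7x⁴ − 26x³ − 58x² + 31x − 23) ÷ lead(D) = −10x⁵ ÷ 2x² = −5x³. Subtract (−5x³)·D = −10x⁵ + 5x⁴ − 40x³. Remainder: −12x⁴ + 14x³ − 58x² + 31x − 23.
Step 5: lead(−12x⁴ + 14x³ − 58x² + 31x − 23) ÷ lead(D) = −12x⁴ ÷ 2x² = −6x². Subtract (−6x²)·D = −12x⁴ + 6x³ − 48x². Remainder: 8x³ − 10x² + 31x − 23.
Step 6: lead(8x³ − 10x² + 31x − 23) ÷ lead(D) = 8x³ ÷ 2x² = 4x. Subtract (4x)·D = 8x³ − 4x² + 32x. Remainder: −6x² − x − 23.
Step 7: lead(−6x² − x − 23) ÷ lead(D) = −6x² ÷ 2x² = −3. Subtract (−3)·D = −6x² + 3x − 24. Remainder: −4x + 1.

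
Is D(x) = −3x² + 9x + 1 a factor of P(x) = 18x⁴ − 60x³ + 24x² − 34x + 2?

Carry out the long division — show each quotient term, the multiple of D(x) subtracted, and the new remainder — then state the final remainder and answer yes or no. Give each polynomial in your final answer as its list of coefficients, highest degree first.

R = [6], so D(x) is not a factor of P(x). no

Step 1: lead(18x⁴ − 60x³ + 24x² − 34x + 2) ÷ lead(D) = 18x⁴ ÷ −3x² = −6x². Subtract (−6x²)·D = 18x⁴ − 54x³ − 6x². Remainder: −6x³ + 30x² − 34x + 2.
Step 2: lead(−6x³ + 30x² − 34x + 2) ÷ lead(D) = −6x³ ÷ −3x² = 2x. Subtract (2x)·D = −6x³ + 18x² + 2x. Remainder: 12x² − 36x + 2.
Step 3: lead(12x² − 36x + 2) ÷ lead(D) = 12x² ÷ −3x² = −4. Subtract (−4)·D = 12x² − 36x − 4. Remainder: 6.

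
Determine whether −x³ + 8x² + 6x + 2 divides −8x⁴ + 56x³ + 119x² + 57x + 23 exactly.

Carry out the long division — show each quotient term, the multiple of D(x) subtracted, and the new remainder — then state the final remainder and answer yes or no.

R(x) = 7x² − 7x + 7, so D(x) is not a factor of P(x). no

Step 1: lead(−8x⁴ + 56x³ + 119x² + 57x + 23) ÷ lead(D) = −8x⁴ ÷ −x³ = 8x. Subtract (8x)·D = −8x⁴ + 64x³ + 48x² + 16x. Remainder: −8x³ + 71x² + 41x + 23.
Step 2: lead(−8x³ + 71x² + 41x + 23) ÷ lead(D) = −8x³ ÷ −x³ = 8. Subtract (8)·D = −8x³ + 64x² + 48x + 16. Remainder: 7x² − 7x + 7.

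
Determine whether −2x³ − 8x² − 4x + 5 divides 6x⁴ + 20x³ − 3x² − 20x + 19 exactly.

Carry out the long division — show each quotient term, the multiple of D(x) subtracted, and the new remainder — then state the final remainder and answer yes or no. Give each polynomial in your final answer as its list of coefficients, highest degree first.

Step 1: lead(6x⁴ + 20x³ − 3x² − 20x + 19) ÷ lead(D) = 6x⁴ ÷ −2x³ = −3x. Subtract (−3x)·D = 6x⁴ + 24x³ + 12x² − 15x. Remainder: −4x³ − 15x² − 5x + 19.
Step 2: lead(−4x³ − 15x² − 5x + 19) ÷ lead(D) = −4x³ ÷ −2x³ = 2. Subtract (2)·D = −4x³ − 16x² − 8x + 10. Remainder: x² + 3x + 9.

R = [1, 3, 9], so D(x) is not a factor of P(x). no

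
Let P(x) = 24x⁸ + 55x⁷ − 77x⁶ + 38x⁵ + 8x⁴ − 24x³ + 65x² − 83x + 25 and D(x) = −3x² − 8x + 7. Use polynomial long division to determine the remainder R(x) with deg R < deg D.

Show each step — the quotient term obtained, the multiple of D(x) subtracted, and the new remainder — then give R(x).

Step 1: lead(24x⁸ + 55x⁷ − 77x⁶ + 38x⁵ + 8x⁴ − 24x³ + 65x² − 83x + 25) ÷ lead(D) = 24x⁸ ÷ −3x² = −8x⁶. Subtract (−8x⁶)·D = 24x⁸ + 64x⁷ − 56x⁶. Remainder: −9x⁷ − 21x⁶ + 38x⁵ + 8x⁴ − 24x³ + 65x² − 83x + 25.
Step 2: lead(−9x⁷ − 21x⁶ + 38x⁵ + 8x⁴ − 24x³ + 65x² − 83x + 25) ÷ lead(D) = −9x⁷ ÷ −3x² = 3x⁵. Subtract (3x⁵)·D = −9x⁷ − 24x⁶ + 21x⁵. Remainder: 3x⁶ + 17x⁵ + 8x⁴ − 24x³ + 65x² − 83x + 25.
Step 3: lead(3x⁶ + 17x⁵ + 8x⁴ − 24x³ + 65x² − 83x + 25) ÷ lead(D) = 3x⁶ ÷ −3x² = −x⁴. Subtract (−x⁴)·D = 3x⁶ + 8x⁵ − 7x⁴. Remainder: 9x⁵ + 15x⁴ − 24x³ + 65x² − 83x + 25.
Step 4: lead(9x⁵ + 15x⁴ − 24x³ + 65x² − 83x + 25) ÷ lead(D) = 9x⁵ ÷ −3x² = −3x³. Subtract (−3x³)·D = 9x⁵ + 24x⁴ − 21x³. Remainder: −9x⁴ − 3x³ + 65x² − 83x + 25.
Step 5: lead(−9x⁴ − 3x³ + 65x² − 83x + 25) ÷ lead(D) = −9x⁴ ÷ −3x² = 3x². Subtract (3x²)·D = −9x⁴ − 24x³ + 21x². Remainder: 21x³ + 44x² − 83x + 25.
Step 6: lead(21x³ + 44x² − 83x + 25) ÷ lead(D) = 21x³ ÷ −3x² = −7x. Subtract (−7x)·D = 21x³ + 56x² − 49x. Remainder: −12x² − 34x + 25.
Step 7: lead(−12x² − 34x + 25) ÷ lead(D) = −12x² ÷ −3x² = 4. Subtract (4)·D = −12x² − 32x + 28. Remainder: −2x − 3.

R(x) = −2x − 3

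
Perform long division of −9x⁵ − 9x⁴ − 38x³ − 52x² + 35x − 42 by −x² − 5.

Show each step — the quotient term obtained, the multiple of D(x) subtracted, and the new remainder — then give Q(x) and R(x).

Q(x) = 9x³ + 9x² − 7x + 7; R(x) = −7

Step 1: lead(−9x⁵ − 9x⁴ − 38x³ − 52x² + 35x − 42) ÷ lead(D) = −9x⁵ ÷ −x² = 9x³. Subtract (9x³)·D = −9x⁵ − 45x³. Remainder: −9x⁴ + 7x³ − 52x² + 35x − 42.
Step 2: lead(−9x⁴ + 7x³ − 52x² + 35x − 42) ÷ lead(D) = −9x⁴ ÷ −x² = 9x². Subtract (9x²)·D = −9x⁴ − 45x². Remainder: 7x³ − 7x² + 35x − 42.
Step 3: lead(7x³ − 7x² + 35x − 42) ÷ lead(D) = 7x³ ÷ −x² = −7x. Subtract (−7x)·D = 7x³ + 35x. Remainder: −7x² − 42.
Step 4: lead(−7x² − 42) ÷ lead(D) = −7x² ÷ −x² = 7. Subtract (7)·D = −7x² − 35. Remainder: −7.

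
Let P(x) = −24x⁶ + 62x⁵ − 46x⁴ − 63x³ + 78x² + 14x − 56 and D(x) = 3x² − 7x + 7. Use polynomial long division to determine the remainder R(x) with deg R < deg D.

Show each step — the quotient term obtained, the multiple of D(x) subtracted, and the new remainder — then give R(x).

R(x) = 7

Step 1: lead(−24x⁶ + 62x⁵ − 46x⁴ − 63x³ + 78x² + 14x − 56) ÷ lead(D) = −24x⁶ ÷ 3x² = −8x⁴. Subtract (−8x⁴)·D = −24x⁶ + 56x⁵ − 56x⁴. Remainder: 6x⁵ + 10x⁴ − 63x³ + 78x² + 14x − 56.
Step 2: lead(6x⁵ + 10x⁴ − 63x³ + 78x² + 14x − 56) ÷ lead(D) = 6x⁵ ÷ 3x² = 2x³. Subtract (2x³)·D = 6x⁵ − 14x⁴ + 14x³. Remainder: 24x⁴ − 77x³ + 78x² + 14x − 56.
Step 3: lead(24x⁴ − 77x³ + 78x² + 14x − 56) ÷ lead(D) = 24x⁴ ÷ 3x² = 8x². Subtract (8x²)·D = 24x⁴ − 56x³ + 56x². Remainder: −21x³ + 22x² + 14x − 56.
Step 4: lead(−21x³ + 22x² + 14x − 56) ÷ lead(D) = −21x³ ÷ 3x² = −7x. Subtract (−7x)·D = −21x³ + 49x² − 49x. Remainder: −27x² + 63x − 56.
Step 5: lead(−27x² + 63x − 56) ÷ lead(D) = −27x² ÷ 3x² = −9. Subtract (−9)·D = −27x² + 63x − 63. Remainder: 7.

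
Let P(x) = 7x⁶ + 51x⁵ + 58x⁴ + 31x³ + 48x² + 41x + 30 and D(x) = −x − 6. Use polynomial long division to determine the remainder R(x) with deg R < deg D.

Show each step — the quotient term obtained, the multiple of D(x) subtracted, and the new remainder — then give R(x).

Step 1: lead(7x⁶ + 51x⁵ + 58x⁴ + 31x³ + 48x² + 41x + 30) ÷ lead(D) = 7x⁶ ÷ −x = −7x⁵. Subtract (−7x⁵)·D = 7x⁶ + 42x⁵. Remainder: 9x⁵ + 58x⁴ + 31x³ + 48x² + 41x + 30.
Step 2: lead(9x⁵ + 58x⁴ + 31x³ + 48x² + 41x + 30) ÷ lead(D) = 9x⁵ ÷ −x = −9x⁴. Subtract (−9x⁴)·D = 9x⁵ + 54x⁴. Remainder: 4x⁴ + 31x³ + 48x² + 41x + 30.
Step 3: lead(4x⁴ + 31x³ + 48x² + 41x + 30) ÷ lead(D) = 4x⁴ ÷ −x = −4x³. Subtract (−4x³)·D = 4x⁴ + 24x³. Remainder: 7x³ + 48x² + 41x + 30.
Step 4: lead(7x³ + 48x² + 41x + 30) ÷ lead(D) = 7x³ ÷ −x = −7x². Subtract (−7x²)·D = 7x³ + 42x². Remainder: 6x² + 41x + 30.
Step 5: lead(6x² + 41x + 30) ÷ lead(D) = 6x² ÷ −x = −6x. Subtract (−6x)·D = 6x² + 36x. Remainder: 5x + 30.
Step 6: lead(5x + 30) ÷ lead(D) = 5x ÷ −x = −5. Subtract (−5)·D = 5x + 30. Remainder: 0.

R(x) = 0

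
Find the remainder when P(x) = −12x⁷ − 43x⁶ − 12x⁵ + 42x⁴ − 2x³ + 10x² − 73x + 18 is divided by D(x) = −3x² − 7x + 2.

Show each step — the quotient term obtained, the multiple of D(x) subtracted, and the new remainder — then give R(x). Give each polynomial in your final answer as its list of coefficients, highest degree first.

R = [0]

Step 1: lead(−12x⁷ − 43x⁶ − 12x⁵ + 42x⁴ − 2x³ + 10x² − 73x + 18) ÷ lead(D) = −12x⁷ ÷ −3x² = 4x⁵. Subtract (4x⁵)·D = −12x⁷ − 28x⁶ + 8x⁵. Remainder: −15x⁶ − 20x⁵ + 42x⁴ − 2x³ + 10x² − 73x + 18.
Step 2: lead(−15x⁶ − 20x⁵ + 42x⁴ − 2x³ + 10x² − 73x + 18) ÷ lead(D) = −15x⁶ ÷ −3x² = 5x⁴. Subtract (5x⁴)·D = −15x⁶ − 35x⁵ + 10x⁴. Remainder: 15x⁵ + 32x⁴ − 2x³ + 10x² − 73x + 18.
Step 3: lead(15x⁵ + 32x⁴ − 2x³ + 10x² − 73x + 18) ÷ lead(D) = 15x⁵ ÷ −3x² = −5x³. Subtract (−5x³)·D = 15x⁵ + 35x⁴ − 10x³. Remainder: −3x⁴ + 8x³ + 10x² − 73x + 18.
Step 4: lead(−3x⁴ + 8x³ + 10x² − 73x + 18) ÷ lead(D) = −3x⁴ ÷ −3x² = x². Subtract (x²)·D = −3x⁴ − 7x³ + 2x². Remainder: 15x³ + 8x² − 73x + 18.
Step 5: lead(15x³ + 8x² − 73x + 18) ÷ lead(D) = 15x³ ÷ −3x² = −5x. Subtract (−5x)·D = 15x³ + 35x² − 10x. Remainder: −27x² − 63x + 18.
Step 6: lead(−27x² − 63x + 18) ÷ lead(D) = −27x² ÷ −3x² = 9. Subtract (9)·D = −27x² − 63x + 18. Remainder: 0.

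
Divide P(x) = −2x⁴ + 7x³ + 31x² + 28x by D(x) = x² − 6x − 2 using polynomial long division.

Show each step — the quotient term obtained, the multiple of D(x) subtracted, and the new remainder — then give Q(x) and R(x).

Step 1: lead(−2x⁴ + 7x³ + 31x² + 28x) ÷ lead(D) = −2x⁴ ÷ x² = −2x². Subtract (−2x²)·D = −2x⁴ + 12x³ + 4x². Remainder: −5x³ + 27x² + 28x.
Step 2: lead(−5x³ + 27x² + 28x) ÷ lead(D) = −5x³ ÷ x² = −5x. Subtract (−5x)·D = −5x³ + 30x² + 10x. Remainder: −3x² + 18x.
Step 3: lead(−3x² + 18x) ÷ lead(D) = −3x² ÷ x² = −3. Subtract (−3)·D = −3x² + 18x + 6. Remainder: −6.

Q(x) = −2x² − 5x − 3; R(x) = −6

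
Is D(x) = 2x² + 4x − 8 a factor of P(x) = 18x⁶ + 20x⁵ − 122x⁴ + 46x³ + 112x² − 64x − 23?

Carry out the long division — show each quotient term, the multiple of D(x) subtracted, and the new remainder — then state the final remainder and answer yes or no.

Step 1: lead(18x⁶ + 20x⁵ − 122x⁴ + 46x³ + 112x² − 64x − 23) ÷ lead(D) = 18x⁶ ÷ 2x² = 9x⁴. Subtract (9x⁴)·D = 18x⁶ + 36x⁵ − 72x⁴. Remainder: −16x⁵ − 50x⁴ + 46x³ + 112x² − 64x − 23.
Step 2: lead(−16x⁵ − 50x⁴ + 46x³ + 112x² − 64x − 23) ÷ lead(D) = −16x⁵ ÷ 2x² = −8x³. Subtract (−8x³)·D = −16x⁵ − 32x⁴ + 64x³. Remainder: −18x⁴ − 18x³ + 112x² − 64x − 23.
Step 3: lead(−18x⁴ − 18x³ + 112x² − 64x − 23) ÷ lead(D) = −18x⁴ ÷ 2x² = −9x². Subtract (−9x²)·D = −18x⁴ − 36x³ + 72x². Remainder: 18x³ + 40x² − 64x − 23.
Step 4: lead(18x³ + 40x² − 64x − 23) ÷ lead(D) = 18x³ ÷ 2x² = 9x. Subtract (9x)·D = 18x³ + 36x² − 72x. Remainder: 4x² + 8x − 23.
Step 5: lead(4x² + 8x − 23) ÷ lead(D) = 4x² ÷ 2x² = 2. Subtract (2)·D = 4x² + 8x − 16. Remainder: −7.

R(x) = −7, so D(x) is not a factor of P(x). no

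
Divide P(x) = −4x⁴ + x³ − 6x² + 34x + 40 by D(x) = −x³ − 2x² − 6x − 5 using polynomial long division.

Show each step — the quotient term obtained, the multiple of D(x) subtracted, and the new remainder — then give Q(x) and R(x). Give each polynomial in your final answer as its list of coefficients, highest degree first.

Step 1: lead(−4x⁴ + x³ − 6x² + 34x + 40) ÷ lead(D) = −4x⁴ ÷ −x³ = 4x. Subtract (4x)·D = −4x⁴ − 8x³ − 24x² − 20x. Remainder: 9x³ + 18x² + 54x + 40.
Step 2: lead(9x³ + 18x² + 54x + 40) ÷ lead(D) = 9x³ ÷ −x³ = −9. Subtract (−9)·D = 9x³ + 18x² + 54x + 45. Remainder: −5.

Q = [4, -9]; R = [-5]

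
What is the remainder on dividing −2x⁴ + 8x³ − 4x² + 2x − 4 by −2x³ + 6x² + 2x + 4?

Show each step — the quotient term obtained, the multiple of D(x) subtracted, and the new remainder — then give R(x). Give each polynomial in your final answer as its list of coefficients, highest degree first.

Step 1: lead(−2x⁴ + 8x³ − 4x² + 2x − 4) ÷ lead(D) = −2x⁴ ÷ −2x³ = x. Subtract (x)·D = −2x⁴ + 6x³ + 2x² + 4x. Remainder: 2x³ − 6x² − 2x − 4.
Step 2: lead(2x³ − 6x² − 2x − 4) ÷ lead(D) = 2x³ ÷ −2x³ = −1. Subtract (−1)·D = 2x³ − 6x² − 2x − 4. Remainder: 0.

R = [0]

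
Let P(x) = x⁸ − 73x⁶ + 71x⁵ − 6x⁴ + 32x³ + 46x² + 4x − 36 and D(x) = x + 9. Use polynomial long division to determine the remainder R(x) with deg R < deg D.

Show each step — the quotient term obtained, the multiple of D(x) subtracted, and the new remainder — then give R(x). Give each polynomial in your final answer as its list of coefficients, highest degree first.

R = [9]

Step 1: lead(x⁸ − 73x⁶ + 71x⁵ − 6x⁴ + 32x³ + 46x² + 4x − 36) ÷ lead(D) = x⁸ ÷ x = x⁷. Subtract (x⁷)·D = x⁸ + 9x⁷. Remainder: −9x⁷ − 73x⁶ + 71x⁵ − 6x⁴ + 32x³ + 46x² + 4x − 36.
Step 2: lead(−9x⁷ − 73x⁶ + 71x⁵ − 6x⁴ + 32x³ + 46x² + 4x − 36) ÷ lead(D) = −9x⁷ ÷ x = −9x⁶. Subtract (−9x⁶)·D = −9x⁷ − 81x⁶. Remainder: 8x⁶ + 71x⁵ − 6x⁴ + 32x³ + 46x² + 4x − 36.
Step 3: lead(8x⁶ + 71x⁵ − 6x⁴ + 32x³ + 46x² + 4x − 36) ÷ lead(D) = 8x⁶ ÷ x = 8x⁵. Subtract (8x⁵)·D = 8x⁶ + 72x⁵. Remainder: −x⁵ − 6x⁴ + 32x³ + 46x² + 4x − 36.
Step 4: lead(−x⁵ − 6x⁴ + 32x³ + 46x² + 4x − 36) ÷ lead(D) = −x⁵ ÷ x = −x⁴. Subtract (−x⁴)·D = −x⁵ − 9x⁴. Remainder: 3x⁴ + 32x³ + 46x² + 4x − 36.
Step 5: lead(3x⁴ + 32x³ + 46x² + 4x − 36) ÷ lead(D) = 3x⁴ ÷ x = 3x³. Subtract (3x³)·D = 3x⁴ + 27x³. Remainder: 5x³ + 46x² + 4x − 36.
Step 6: lead(5x³ + 46x² + 4x − 36) ÷ lead(D) = 5x³ ÷ x = 5x². Subtract (5x²)·D = 5x³ + 45x². Remainder: x² + 4x − 36.
Step 7: lead(x² + 4x − 36) ÷ lead(D) = x² ÷ x = x. Subtract (x)·D = x² + 9x. Remainder: −5x − 36.
Step 8: lead(−5x − 36) ÷ lead(D) = −5x ÷ x = −5. Subtract (−5)·D = −5x − 45. Remainder: 9.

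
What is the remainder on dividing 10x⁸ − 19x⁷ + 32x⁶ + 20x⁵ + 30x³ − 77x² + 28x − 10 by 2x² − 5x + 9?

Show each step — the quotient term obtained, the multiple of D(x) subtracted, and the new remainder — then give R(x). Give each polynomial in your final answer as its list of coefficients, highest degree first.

R = [8]

Step 1: lead(10x⁸ − 19x⁷ + 32x⁶ + 20x⁵ + 30x³ − 77x² + 28x − 10) ÷ lead(D) = 10x⁸ ÷ 2x² = 5x⁶. Subtract (5x⁶)·D = 10x⁸ − 25x⁷ + 45x⁶. Remainder: 6x⁷ − 13x⁶ + 20x⁵ + 30x³ − 77x² + 28x − 10.
Step 2: lead(6x⁷ − 13x⁶ + 20x⁵ + 30x³ − 77x² + 28x − 10) ÷ lead(D) = 6x⁷ ÷ 2x² = 3x⁵. Subtract (3x⁵)·D = 6x⁷ − 15x⁶ + 27x⁵. Remainder: 2x⁶ − 7x⁵ + 30x³ − 77x² + 28x − 10.
Step 3: lead(2x⁶ − 7x⁵ + 30x³ − 77x² + 28x − 10) ÷ lead(D) = 2x⁶ ÷ 2x² = x⁴. Subtract (x⁴)·D = 2x⁶ − 5x⁵ + 9x⁴. Remainder: −2x⁵ − 9x⁴ + 30x³ − 77x² + 28x − 10.
Step 4: lead(−2x⁵ − 9x⁴ + 30x³ − 77x² + 28x − 10) ÷ lead(D) = −2x⁵ ÷ 2x² = −x³. Subtract (−x³)·D = −2x⁵ + 5x⁴ − 9x³. Remainder: −14x⁴ + 39x³ − 77x² + 28x − 10.
Step 5: lead(−14x⁴ + 39x³ − 77x² + 28x − 10) ÷ lead(D) = −14x⁴ ÷ 2x² = −7x². Subtract (−7x²)·D = −14x⁴ + 35x³ − 63x². Remainder: 4x³ − 14x² + 28x − 10.
Step 6: lead(4x³ − 14x² + 28x − 10) ÷ lead(D) = 4x³ ÷ 2x² = 2x. Subtract (2x)·D = 4x³ − 10x² + 18x. Remainder: −4x² + 10x − 10.
Step 7: lead(−4x² + 10x − 10) ÷ lead(D) = −4x² ÷ 2x² = −2. Subtract (−2)·D = −4x² + 10x − 18. Remainder: 8.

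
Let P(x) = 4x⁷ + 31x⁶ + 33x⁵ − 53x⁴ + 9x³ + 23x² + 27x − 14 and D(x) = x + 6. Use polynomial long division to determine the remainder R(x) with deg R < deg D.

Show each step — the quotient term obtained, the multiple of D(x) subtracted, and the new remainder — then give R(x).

Step 1: lead(4x⁷ + 31x⁶ + 33x⁵ − 53x⁴ + 9x³ + 23x² + 27x − 14) ÷ lead(D) = 4x⁷ ÷ x = 4x⁶. Subtract (4x⁶)·D = 4x⁷ + 24x⁶. Remainder: 7x⁶ + 33x⁵ − 53x⁴ + 9x³ + 23x² + 27x − 14.
Step 2: lead(7x⁶ + 33x⁵ − 53x⁴ + 9x³ + 23x² + 27x − 14) ÷ lead(D) = 7x⁶ ÷ x = 7x⁵. Subtract (7x⁵)·D = 7x⁶ + 42x⁵. Remainder: −9x⁵ − 53x⁴ + 9x³ + 23x² + 27x − 14.
Step 3: lead(−9x⁵ − 53x⁴ + 9x³ + 23x² + 27x − 14) ÷ lead(D) = −9x⁵ ÷ x = −9x⁴. Subtract (−9x⁴)·D = −9x⁵ − 54x⁴. Remainder: x⁴ + 9x³ + 23x² + 27x − 14.
Step 4: lead(x⁴ + 9x³ + 23x² + 27x − 14) ÷ lead(D) = x⁴ ÷ x = x³. Subtract (x³)·D = x⁴ + 6x³. Remainder: 3x³ + 23x² + 27x − 14.
Step 5: lead(3x³ + 23x² + 27x − 14) ÷ lead(D) = 3x³ ÷ x = 3x². Subtract (3x²)·D = 3x³ + 18x². Remainder: 5x² + 27x − 14.
Step 6: lead(5x² + 27x − 14) ÷ lead(D) = 5x² ÷ x = 5x. Subtract (5x)·D = 5x² + 30x. Remainder: −3x − 14.
Step 7: lead(−3x − 14) ÷ lead(D) = −3x ÷ x = −3. Subtract (−3)·D = −3x − 18. Remainder: 4.

R(x) = 4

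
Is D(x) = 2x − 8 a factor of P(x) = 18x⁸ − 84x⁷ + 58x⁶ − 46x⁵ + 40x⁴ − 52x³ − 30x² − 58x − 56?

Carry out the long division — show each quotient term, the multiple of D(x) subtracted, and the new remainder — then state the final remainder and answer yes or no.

Step 1: lead(18x⁸ − 84x⁷ + 58x⁶ − 46x⁵ + 40x⁴ − 52x³ − 30x² − 58x − 56) ÷ lead(D) = 18x⁸ ÷ 2x = 9x⁷. Subtract (9x⁷)·D = 18x⁸ − 72x⁷. Remainder: −12x⁷ + 58x⁶ − 46x⁵ + 40x⁴ − 52x³ − 30x² − 58x − 56.
Step 2: lead(−12x⁷ + 58x⁶ − 46x⁵ + 40x⁴ − 52x³ − 30x² − 58x − 56) ÷ lead(D) = −12x⁷ ÷ 2x = −6x⁶. Subtract (−6x⁶)·D = −12x⁷ + 48x⁶. Remainder: 10x⁶ − 46x⁵ + 40x⁴ − 52x³ − 30x² − 58x − 56.
Step 3: lead(10x⁶ − 46x⁵ + 40x⁴ − 52x³ − 30x² − 58x − 56) ÷ lead(D) = 10x⁶ ÷ 2x = 5x⁵. Subtract (5x⁵)·D = 10x⁶ − 40x⁵. Remainder: −6x⁵ + 40x⁴ − 52x³ − 30x² − 58x − 56.
Step 4: lead(−6x⁵ + 40x⁴ − 52x³ − 30x² − 58x − 56) ÷ lead(D) = −6x⁵ ÷ 2x = −3x⁴. Subtract (−3x⁴)·D = −6x⁵ + 24x⁴. Remainder: 16x⁴ − 52x³ − 30x² − 58x − 56.
Step 5: lead(16x⁴ − 52x³ − 30x² − 58x − 56) ÷ lead(D) = 16x⁴ ÷ 2x = 8x³. Subtract (8x³)·D = 16x⁴ − 64x³. Remainder: 12x³ − 30x² − 58x − 56.
Step 6: lead(12x³ − 30x² − 58x − 56) ÷ lead(D) = 12x³ ÷ 2x = 6x². Subtract (6x²)·D = 12x³ − 48x². Remainder: 18x² − 58x − 56.
Step 7: lead(18x² − 58x − 56) ÷ lead(D) = 18x² ÷ 2x = 9x. Subtract (9x)·D = 18x² − 72x. Remainder: 14x − 56.
Step 8: lead(14x − 56) ÷ lead(D) = 14x ÷ 2x = 7. Subtract (7)·D = 14x − 56. Remainder: 0.

R(x) = 0, so D(x) is a factor of P(x). yes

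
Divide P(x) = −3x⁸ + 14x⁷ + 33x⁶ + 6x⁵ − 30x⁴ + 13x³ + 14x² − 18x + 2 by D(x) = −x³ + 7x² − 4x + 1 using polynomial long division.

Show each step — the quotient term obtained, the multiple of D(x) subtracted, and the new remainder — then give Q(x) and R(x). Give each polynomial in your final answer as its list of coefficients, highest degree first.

Q = [3, 7, 4, -3, 0, 3]; R = [-4, -6, -1]

Step 1: lead(−3x⁸ + 14x⁷ + 33x⁶ + 6x⁵ − 30x⁴ + 13x³ + 14x² − 18x + 2) ÷ lead(D) = −3x⁸ ÷ −x³ = 3x⁵. Subtract (3x⁵)·D = −3x⁸ + 21x⁷ − 12x⁶ + 3x⁵. Remainder: −7x⁷ + 45x⁶ + 3x⁵ − 30x⁴ + 13x³ + 14x² − 18x + 2.
Step 2: lead(−7x⁷ + 45x⁶ + 3x⁵ − 30x⁴ + 13x³ + 14x² − 18x + 2) ÷ lead(D) = −7x⁷ ÷ −x³ = 7x⁴. Subtract (7x⁴)·D = −7x⁷ + 49x⁶ − 28x⁵ + 7x⁴. Remainder: −4x⁶ + 31x⁵ − 37x⁴ + 13x³ + 14x² − 18x + 2.
Step 3: lead(−4x⁶ + 31x⁵ − 37x⁴ + 13x³ + 14x² − 18x + 2) ÷ lead(D) = −4x⁶ ÷ −x³ = 4x³. Subtract (4x³)·D = −4x⁶ + 28x⁵ − 16x⁴ + 4x³. Remainder: 3x⁵ − 21x⁴ + 9x³ + 14x² − 18x + 2.
Step 4: lead(3x⁵ − 21x⁴ + 9x³ + 14x² − 18x + 2) ÷ lead(D) = 3x⁵ ÷ −x³ = −3x². Subtract (−3x²)·D = 3x⁵ − 21x⁴ + 12x³ − 3x². Remainder: −3x³ + 17x² − 18x + 2.
Step 5: lead(−3x³ + 17x² − 18x + 2) ÷ lead(D) = −3x³ ÷ −x³ = 3. Subtract (3)·D = −3x³ + 21x² − 12x + 3. Remainder: −4x² − 6x − 1.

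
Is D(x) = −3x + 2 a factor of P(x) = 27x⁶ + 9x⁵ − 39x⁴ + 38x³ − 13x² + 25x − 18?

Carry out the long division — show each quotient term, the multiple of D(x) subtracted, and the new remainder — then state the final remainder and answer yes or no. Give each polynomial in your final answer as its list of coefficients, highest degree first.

Step 1: lead(27x⁶ + 9x⁵ − 39x⁴ + 38x³ − 13x² + 25x − 18) ÷ lead(D) = 27x⁶ ÷ −3x = −9x⁵. Subtract (−9x⁵)·D = 27x⁶ − 18x⁵. Remainder: 27x⁵ − 39x⁴ + 38x³ − 13x² + 25x − 18.
Step 2: lead(27x⁵ − 39x⁴ + 38x³ − 13x² + 25x − 18) ÷ lead(D) = 27x⁵ ÷ −3x = −9x⁴. Subtract (−9x⁴)·D = 27x⁵ − 18x⁴. Remainder: −21x⁴ + 38x³ − 13x² + 25x − 18.
Step 3: lead(−21x⁴ + 38x³ − 13x² + 25x − 18) ÷ lead(D) = −21x⁴ ÷ −3x = 7x³. Subtract (7x³)·D = −21x⁴ + 14x³. Remainder: 24x³ − 13x² + 25x − 18.
Step 4: lead(24x³ − 13x² + 25x − 18) ÷ lead(D) = 24x³ ÷ −3x = −8x². Subtract (−8x²)·D = 24x³ − 16x². Remainder: 3x² + 25x − 18.
Step 5: lead(3x² + 25x − 18) ÷ lead(D) = 3x² ÷ −3x = −x. Subtract (−x)·D = 3x² − 2x. Remainder: 27x − 18.
Step 6: lead(27x − 18) ÷ lead(D) = 27x ÷ −3x = −9. Subtract (−9)·D = 27x − 18. Remainder: 0.

R = [0], so D(x) is a factor of P(x). yes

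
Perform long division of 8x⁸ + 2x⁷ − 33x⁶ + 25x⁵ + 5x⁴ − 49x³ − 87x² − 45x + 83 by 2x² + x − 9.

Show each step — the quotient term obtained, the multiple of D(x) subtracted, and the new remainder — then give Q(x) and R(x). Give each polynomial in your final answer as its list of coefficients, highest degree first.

Step 1: lead(8x⁸ + 2x⁷ − 33x⁶ + 25x⁵ + 5x⁴ − 49x³ − 87x² − 45x + 83) ÷ lead(D) = 8x⁸ ÷ 2x² = 4x⁶. Subtract (4x⁶)·D = 8x⁸ + 4x⁷ − 36x⁶. Remainder: −2x⁷ + 3x⁶ + 25x⁵ + 5x⁴ − 49x³ − 87x² − 45x + 83.
Step 2: lead(−2x⁷ + 3x⁶ + 25x⁵ + 5x⁴ − 49x³ − 87x² − 45x + 83) ÷ lead(D) = −2x⁷ ÷ 2x² = −x⁵. Subtract (−x⁵)·D = −2x⁷ − x⁶ + 9x⁵. Remainder: 4x⁶ + 16x⁵ + 5x⁴ − 49x³ − 87x² − 45x + 83.
Step 3: lead(4x⁶ + 16x⁵ + 5x⁴ − 49x³ − 87x² − 45x + 83) ÷ lead(D) = 4x⁶ ÷ 2x² = 2x⁴. Subtract (2x⁴)·D = 4x⁶ + 2x⁵ − 18x⁴. Remainder: 14x⁵ + 23x⁴ − 49x³ − 87x² − 45x + 83.
Step 4: lead(14x⁵ + 23x⁴ − 49x³ − 87x² − 45x + 83) ÷ lead(D) = 14x⁵ ÷ 2x² = 7x³. Subtract (7x³)·D = 14x⁵ + 7x⁴ − 63x³. Remainder: 16x⁴ + 14x³ − 87x² − 45x + 83.
Step 5: lead(16x⁴ + 14x³ − 87x² − 45x + 83) ÷ lead(D) = 16x⁴ ÷ 2x² = 8x². Subtract (8x²)·D = 16x⁴ + 8x³ − 72x². Remainder: 6x³ − 15x² − 45x + 83.
Step 6: lead(6x³ − 15x² − 45x + 83) ÷ lead(D) = 6x³ ÷ 2x² = 3x. Subtract (3x)·D = 6x³ + 3x² − 27x. Remainder: −18x² − 18x + 83.
Step 7: lead(−18x² − 18x + 83) ÷ lead(D) = −18x² ÷ 2x² = −9. Subtract (−9)·D = −18x² − 9x + 81. Remainder: −9x + 2.

Q = [4, -1, 2, 7, 8, 3, -9]; R = [-9, 2]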